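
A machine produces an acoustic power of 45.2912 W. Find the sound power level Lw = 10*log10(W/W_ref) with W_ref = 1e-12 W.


W / W_ref = 45.2912 / 1e-12 = 4.52912e+13
Lw = 10 * log10(4.52912e+13) = 136.56 dB


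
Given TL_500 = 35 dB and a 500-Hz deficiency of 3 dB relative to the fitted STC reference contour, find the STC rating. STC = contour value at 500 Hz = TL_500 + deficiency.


By ASTM E413, STC = value of the fitted reference contour at 500 Hz.
Contour value at 500 Hz = TL_500 + deficiency = 35 + 3 = 38
STC = 38


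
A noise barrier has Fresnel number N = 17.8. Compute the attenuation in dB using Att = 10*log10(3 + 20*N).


3 + 20*N = 3 + 20*17.8 = 359
Att = 10*log10(359) = 25.551 dB


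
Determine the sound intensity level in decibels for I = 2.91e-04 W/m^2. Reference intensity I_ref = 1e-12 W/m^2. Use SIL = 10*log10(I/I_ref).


I / I_ref = 2.91e-04 / 1e-12 = 2.91e+08
SIL = 10 * log10(2.91e+08) = 84.639 dB


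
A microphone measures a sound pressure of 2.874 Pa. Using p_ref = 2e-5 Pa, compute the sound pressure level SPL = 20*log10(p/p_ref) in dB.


p / p_ref = 2.874 / 2e-5 = 143700
SPL = 20 * log10(143700) = 103.15 dB


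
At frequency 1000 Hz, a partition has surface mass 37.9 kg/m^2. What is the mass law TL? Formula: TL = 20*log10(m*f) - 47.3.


m * f = 37.9 * 1000 = 37900
20*log10(37900) = 91.5728 dB
TL = 91.5728 - 47.3 = 44.273 dB


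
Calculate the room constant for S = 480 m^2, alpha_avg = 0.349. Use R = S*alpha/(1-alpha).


R = 480 * 0.349 / (1 - 0.349) = 257.33 m^2


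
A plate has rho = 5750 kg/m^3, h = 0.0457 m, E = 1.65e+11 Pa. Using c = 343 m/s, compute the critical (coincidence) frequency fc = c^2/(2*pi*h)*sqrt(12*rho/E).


12*rho/E = 12*5750/1.65e+11 = 4.18182e-07
sqrt(12*rho/E) = sqrt(4.18182e-07) = 0.00064667
c^2/(2*pi*h) = 343^2/(2*pi*0.0457) = 409725
fc = 409725 * 0.00064667 = 264.96 Hz


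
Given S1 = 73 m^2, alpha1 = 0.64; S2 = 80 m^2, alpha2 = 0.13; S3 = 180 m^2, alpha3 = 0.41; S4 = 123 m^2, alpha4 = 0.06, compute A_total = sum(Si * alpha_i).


73 * 0.64 = 46.72
80 * 0.13 = 10.4
180 * 0.41 = 73.8
123 * 0.06 = 7.38
A_total = 46.72 + 10.4 + 73.8 + 7.38 = 138.3 m^2


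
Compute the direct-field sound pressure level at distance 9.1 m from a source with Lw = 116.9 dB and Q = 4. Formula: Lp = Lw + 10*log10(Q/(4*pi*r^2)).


4*pi*r^2 = 4*pi*9.1^2 = 1040.62 m^2
Q / (4*pi*r^2) = 4 / 1040.62 = 0.00384386
Lp = 116.9 + 10*log10(0.00384386) = 92.748 dB


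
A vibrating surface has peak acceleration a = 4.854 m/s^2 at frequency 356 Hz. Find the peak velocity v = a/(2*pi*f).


omega = 2*pi*f = 2*pi*356 = 2236.81 rad/s
v = a / omega = 4.854 / 2236.81 = 0.0021701 m/s


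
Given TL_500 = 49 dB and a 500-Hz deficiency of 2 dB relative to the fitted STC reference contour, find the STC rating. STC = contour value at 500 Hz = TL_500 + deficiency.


By ASTM E413, STC = value of the fitted reference contour at 500 Hz.
Contour value at 500 Hz = TL_500 + deficiency = 49 + 2 = 51
STC = 51


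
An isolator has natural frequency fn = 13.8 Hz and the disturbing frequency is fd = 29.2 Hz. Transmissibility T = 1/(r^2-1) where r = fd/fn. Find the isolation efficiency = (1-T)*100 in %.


r = 29.2 / 13.8 = 2.11594
r^2 - 1 = 2.11594^2 - 1 = 3.4772
T = 1/3.4772 = 0.287588
Efficiency = (1 - 0.287588)*100 = 71.241 %


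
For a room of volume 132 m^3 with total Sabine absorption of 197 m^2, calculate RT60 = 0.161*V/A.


RT60 = 0.161 * 132 / 197 = 0.10788 s


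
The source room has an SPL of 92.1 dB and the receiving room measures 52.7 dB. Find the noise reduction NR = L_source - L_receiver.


NR = L_source - L_receiver (difference between source and receiving room levels)
NR = 92.1 - 52.7 = 39.4 dB


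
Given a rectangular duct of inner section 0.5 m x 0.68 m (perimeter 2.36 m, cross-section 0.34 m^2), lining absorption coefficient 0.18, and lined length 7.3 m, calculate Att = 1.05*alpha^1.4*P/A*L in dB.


alpha^1.4 = 0.18^1.4 = 0.0906529
Attenuation rate = 1.05 * alpha^1.4 * P / A
= 1.05 * 0.0906529 * 2.36 / 0.34 = 0.6607 dB/m
Total Att = 0.6607 * 7.3 = 4.8231 dB


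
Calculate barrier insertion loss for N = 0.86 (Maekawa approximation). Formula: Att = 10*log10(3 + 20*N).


3 + 20*N = 3 + 20*0.86 = 20.2
Att = 10*log10(20.2) = 13.054 dB


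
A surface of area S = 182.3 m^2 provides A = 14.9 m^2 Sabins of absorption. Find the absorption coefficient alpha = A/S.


Absorption coefficient = absorbed power / incident power
alpha = A / S = 14.9 / 182.3 = 0.081733


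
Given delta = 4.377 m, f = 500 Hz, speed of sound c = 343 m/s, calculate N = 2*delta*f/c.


N = 2*delta*f/c = 2*delta/lambda, where lambda = c/f
lambda = 343 / 500 = 0.686 m
N = 2 * 4.377 / 0.686 = 12.761


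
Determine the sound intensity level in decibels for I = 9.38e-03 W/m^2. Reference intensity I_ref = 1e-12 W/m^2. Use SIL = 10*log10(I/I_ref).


I / I_ref = 9.38e-03 / 1e-12 = 9.38e+09
SIL = 10 * log10(9.38e+09) = 99.722 dB


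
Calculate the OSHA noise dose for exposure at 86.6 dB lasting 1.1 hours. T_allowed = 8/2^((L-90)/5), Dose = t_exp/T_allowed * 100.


T_allowed = 8 / 2^((86.6 - 90)/5) = 12.8171 hr
Dose = 1.1 / 12.8171 * 100 = 8.5823 %


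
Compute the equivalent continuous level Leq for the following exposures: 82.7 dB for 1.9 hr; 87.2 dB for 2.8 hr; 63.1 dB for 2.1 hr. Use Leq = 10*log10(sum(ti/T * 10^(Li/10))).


T_total = 1.9 + 2.8 + 2.1 = 6.8 hr
(1.9/6.8) * 10^(82.7/10) = 5.20289e+07
(2.8/6.8) * 10^(87.2/10) = 2.16097e+08
(2.1/6.8) * 10^(63.1/10) = 630537
Sum = 5.20289e+07 + 2.16097e+08 + 630537 = 2.68756e+08
Leq = 10*log10(2.68756e+08) = 84.294 dB


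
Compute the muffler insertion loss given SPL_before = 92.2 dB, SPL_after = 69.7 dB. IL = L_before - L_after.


Insertion loss = SPL without muffler - SPL with muffler
IL = 92.2 - 69.7 = 22.5 dB


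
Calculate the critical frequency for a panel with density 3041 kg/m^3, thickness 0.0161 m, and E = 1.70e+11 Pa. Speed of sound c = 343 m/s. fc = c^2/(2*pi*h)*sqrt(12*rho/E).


12*rho/E = 12*3041/1.70e+11 = 2.14659e-07
sqrt(12*rho/E) = sqrt(2.14659e-07) = 0.000463313
c^2/(2*pi*h) = 343^2/(2*pi*0.0161) = 1.16301e+06
fc = 1.16301e+06 * 0.000463313 = 538.84 Hz


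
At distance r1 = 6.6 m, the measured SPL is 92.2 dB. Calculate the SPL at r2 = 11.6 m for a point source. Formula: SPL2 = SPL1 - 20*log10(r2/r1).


r2/r1 = 11.6/6.6 = 1.75758
Correction = 20*log10(1.75758) = 4.8983 dB
SPL2 = 92.2 - 4.8983 = 87.302 dB


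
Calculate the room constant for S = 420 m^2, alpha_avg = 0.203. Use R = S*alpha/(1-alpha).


R = 420 * 0.203 / (1 - 0.203) = 106.98 m^2


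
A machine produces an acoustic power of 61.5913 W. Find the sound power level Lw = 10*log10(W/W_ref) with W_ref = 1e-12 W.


W / W_ref = 61.5913 / 1e-12 = 6.15913e+13
Lw = 10 * log10(6.15913e+13) = 137.9 dB


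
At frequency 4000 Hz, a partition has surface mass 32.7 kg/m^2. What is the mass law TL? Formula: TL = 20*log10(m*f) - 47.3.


m * f = 32.7 * 4000 = 130800
20*log10(130800) = 102.332 dB
TL = 102.332 - 47.3 = 55.032 dB


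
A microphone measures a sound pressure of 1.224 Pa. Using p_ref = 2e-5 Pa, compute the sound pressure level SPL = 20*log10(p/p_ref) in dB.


p / p_ref = 1.224 / 2e-5 = 61200
SPL = 20 * log10(61200) = 95.735 dB


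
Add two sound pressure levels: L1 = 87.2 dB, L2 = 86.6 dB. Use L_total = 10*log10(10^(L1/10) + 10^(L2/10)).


10^(87.2/10) = 5.24807e+08
10^(86.6/10) = 4.57088e+08
Sum = 5.24807e+08 + 4.57088e+08 = 9.81895e+08
L_total = 10*log10(9.81895e+08) = 89.921 dB


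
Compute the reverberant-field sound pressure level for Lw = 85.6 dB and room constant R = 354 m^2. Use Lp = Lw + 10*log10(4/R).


4/R = 4/354 = 0.0112994
Lp = 85.6 + 10*log10(0.0112994) = 66.131 dB


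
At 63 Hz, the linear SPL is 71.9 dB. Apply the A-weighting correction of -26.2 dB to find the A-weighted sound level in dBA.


A-weighting table: 63 Hz -> -26.2 dB correction
SPL_A = SPL + correction = 71.9 + (-26.2) = 45.7 dBA


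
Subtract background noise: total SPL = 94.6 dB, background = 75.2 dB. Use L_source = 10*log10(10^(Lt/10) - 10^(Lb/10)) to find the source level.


10^(94.6/10) = 2.88403e+09
10^(75.2/10) = 3.31131e+07
Difference = 2.88403e+09 - 3.31131e+07 = 2.85092e+09
L_source = 10*log10(2.85092e+09) = 94.55 dB


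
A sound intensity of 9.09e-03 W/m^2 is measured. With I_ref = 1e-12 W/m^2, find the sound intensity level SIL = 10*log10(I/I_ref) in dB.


I / I_ref = 9.09e-03 / 1e-12 = 9.09e+09
SIL = 10 * log10(9.09e+09) = 99.586 dB


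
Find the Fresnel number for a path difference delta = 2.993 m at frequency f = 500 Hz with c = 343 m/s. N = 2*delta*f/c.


N = 2*delta*f/c = 2*delta/lambda, where lambda = c/f
lambda = 343 / 500 = 0.686 m
N = 2 * 2.993 / 0.686 = 8.7259


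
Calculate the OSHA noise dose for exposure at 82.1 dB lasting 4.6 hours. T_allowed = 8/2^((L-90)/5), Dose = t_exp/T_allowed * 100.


T_allowed = 8 / 2^((82.1 - 90)/5) = 23.9176 hr
Dose = 4.6 / 23.9176 * 100 = 19.233 %


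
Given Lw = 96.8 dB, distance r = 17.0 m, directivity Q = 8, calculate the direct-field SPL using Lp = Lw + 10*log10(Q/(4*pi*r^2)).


4*pi*r^2 = 4*pi*17.0^2 = 3631.68 m^2
Q / (4*pi*r^2) = 8 / 3631.68 = 0.00220284
Lp = 96.8 + 10*log10(0.00220284) = 70.23 dB


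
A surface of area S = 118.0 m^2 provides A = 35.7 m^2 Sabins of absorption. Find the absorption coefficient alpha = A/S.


Absorption coefficient = absorbed power / incident power
alpha = A / S = 35.7 / 118.0 = 0.30254


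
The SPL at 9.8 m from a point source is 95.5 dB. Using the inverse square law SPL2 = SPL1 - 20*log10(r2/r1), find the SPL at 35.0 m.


r2/r1 = 35.0/9.8 = 3.57143
Correction = 20*log10(3.57143) = 11.0568 dB
SPL2 = 95.5 - 11.0568 = 84.443 dB


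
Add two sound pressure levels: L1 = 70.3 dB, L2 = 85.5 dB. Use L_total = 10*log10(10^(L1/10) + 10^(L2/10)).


10^(70.3/10) = 1.07152e+07
10^(85.5/10) = 3.54813e+08
Sum = 1.07152e+07 + 3.54813e+08 = 3.65528e+08
L_total = 10*log10(3.65528e+08) = 85.629 dB


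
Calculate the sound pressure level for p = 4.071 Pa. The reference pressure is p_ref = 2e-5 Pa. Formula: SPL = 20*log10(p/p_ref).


p / p_ref = 4.071 / 2e-5 = 203550
SPL = 20 * log10(203550) = 106.17 dB


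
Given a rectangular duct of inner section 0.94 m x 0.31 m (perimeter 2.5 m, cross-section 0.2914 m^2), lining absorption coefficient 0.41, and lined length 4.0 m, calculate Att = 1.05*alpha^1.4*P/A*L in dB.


alpha^1.4 = 0.41^1.4 = 0.28701
Attenuation rate = 1.05 * alpha^1.4 * P / A
= 1.05 * 0.28701 * 2.5 / 0.2914 = 2.58545 dB/m
Total Att = 2.58545 * 4.0 = 10.342 dB


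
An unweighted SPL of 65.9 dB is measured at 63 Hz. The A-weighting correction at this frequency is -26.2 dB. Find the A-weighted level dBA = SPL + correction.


A-weighting table: 63 Hz -> -26.2 dB correction
SPL_A = SPL + correction = 65.9 + (-26.2) = 39.7 dBA


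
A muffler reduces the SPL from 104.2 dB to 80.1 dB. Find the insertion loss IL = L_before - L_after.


Insertion loss = SPL without muffler - SPL with muffler
IL = 104.2 - 80.1 = 24.1 dB


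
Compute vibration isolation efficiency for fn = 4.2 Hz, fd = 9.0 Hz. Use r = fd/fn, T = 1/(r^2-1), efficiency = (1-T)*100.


r = 9.0 / 4.2 = 2.14286
r^2 - 1 = 2.14286^2 - 1 = 3.59185
T = 1/3.59185 = 0.278408
Efficiency = (1 - 0.278408)*100 = 72.159 %


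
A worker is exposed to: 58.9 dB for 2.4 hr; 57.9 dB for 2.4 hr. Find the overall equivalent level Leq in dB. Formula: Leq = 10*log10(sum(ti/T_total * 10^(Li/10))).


T_total = 2.4 + 2.4 = 4.8 hr
(2.4/4.8) * 10^(58.9/10) = 388124
(2.4/4.8) * 10^(57.9/10) = 308298
Sum = 388124 + 308298 = 696422
Leq = 10*log10(696422) = 58.429 dB


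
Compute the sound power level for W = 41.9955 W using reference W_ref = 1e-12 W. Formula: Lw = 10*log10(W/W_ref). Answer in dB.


W / W_ref = 41.9955 / 1e-12 = 4.19955e+13
Lw = 10 * log10(4.19955e+13) = 136.23 dB


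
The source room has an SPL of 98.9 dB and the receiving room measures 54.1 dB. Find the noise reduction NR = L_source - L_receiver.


NR = L_source - L_receiver (difference between source and receiving room levels)
NR = 98.9 - 54.1 = 44.8 dB


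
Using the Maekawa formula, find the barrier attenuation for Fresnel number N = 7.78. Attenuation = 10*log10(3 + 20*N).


3 + 20*N = 3 + 20*7.78 = 158.6
Att = 10*log10(158.6) = 22.003 dB


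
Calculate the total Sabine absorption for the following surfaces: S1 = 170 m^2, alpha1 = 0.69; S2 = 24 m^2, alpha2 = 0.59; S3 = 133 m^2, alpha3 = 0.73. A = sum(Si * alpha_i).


170 * 0.69 = 117.3
24 * 0.59 = 14.16
133 * 0.73 = 97.09
A_total = 117.3 + 14.16 + 97.09 = 228.55 m^2


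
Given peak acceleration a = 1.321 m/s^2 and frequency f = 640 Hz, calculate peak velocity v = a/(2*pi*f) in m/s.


omega = 2*pi*f = 2*pi*640 = 4021.24 rad/s
v = a / omega = 1.321 / 4021.24 = 0.00032851 m/s


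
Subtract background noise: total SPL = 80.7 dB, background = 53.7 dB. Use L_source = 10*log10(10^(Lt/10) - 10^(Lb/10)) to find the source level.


10^(80.7/10) = 1.1749e+08
10^(53.7/10) = 234423
Difference = 1.1749e+08 - 234423 = 1.17256e+08
L_source = 10*log10(1.17256e+08) = 80.691 dB


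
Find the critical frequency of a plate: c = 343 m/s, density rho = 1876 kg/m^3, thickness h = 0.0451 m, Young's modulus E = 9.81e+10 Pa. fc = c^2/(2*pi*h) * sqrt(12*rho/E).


12*rho/E = 12*1876/9.81e+10 = 2.2948e-07
sqrt(12*rho/E) = sqrt(2.2948e-07) = 0.000479041
c^2/(2*pi*h) = 343^2/(2*pi*0.0451) = 415176
fc = 415176 * 0.000479041 = 198.89 Hz


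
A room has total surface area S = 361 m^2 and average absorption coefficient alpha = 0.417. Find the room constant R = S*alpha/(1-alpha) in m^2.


R = 361 * 0.417 / (1 - 0.417) = 258.21 m^2


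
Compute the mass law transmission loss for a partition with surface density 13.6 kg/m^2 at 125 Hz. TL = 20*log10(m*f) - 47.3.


m * f = 13.6 * 125 = 1700
20*log10(1700) = 64.609 dB
TL = 64.609 - 47.3 = 17.309 dB


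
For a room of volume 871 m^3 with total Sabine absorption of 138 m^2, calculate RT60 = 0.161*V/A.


RT60 = 0.161 * 871 / 138 = 1.0162 s


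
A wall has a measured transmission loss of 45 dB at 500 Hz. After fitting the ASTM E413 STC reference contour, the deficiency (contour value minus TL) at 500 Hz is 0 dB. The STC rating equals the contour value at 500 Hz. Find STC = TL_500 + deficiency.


By ASTM E413, STC = value of the fitted reference contour at 500 Hz.
Contour value at 500 Hz = TL_500 + deficiency = 45 + 0 = 45
STC = 45


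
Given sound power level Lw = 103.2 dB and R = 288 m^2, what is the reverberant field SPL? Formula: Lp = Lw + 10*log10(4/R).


4/R = 4/288 = 0.0138889
Lp = 103.2 + 10*log10(0.0138889) = 84.627 dB


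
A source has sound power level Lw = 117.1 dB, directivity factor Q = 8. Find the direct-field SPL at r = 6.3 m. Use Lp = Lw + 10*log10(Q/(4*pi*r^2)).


4*pi*r^2 = 4*pi*6.3^2 = 498.759 m^2
Q / (4*pi*r^2) = 8 / 498.759 = 0.0160398
Lp = 117.1 + 10*log10(0.0160398) = 99.152 dB


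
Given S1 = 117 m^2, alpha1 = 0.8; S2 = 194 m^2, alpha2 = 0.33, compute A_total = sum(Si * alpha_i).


117 * 0.8 = 93.6
194 * 0.33 = 64.02
A_total = 93.6 + 64.02 = 157.62 m^2


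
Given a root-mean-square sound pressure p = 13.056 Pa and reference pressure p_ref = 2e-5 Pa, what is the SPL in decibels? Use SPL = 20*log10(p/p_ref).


p / p_ref = 13.056 / 2e-5 = 652800
SPL = 20 * log10(652800) = 116.3 dB


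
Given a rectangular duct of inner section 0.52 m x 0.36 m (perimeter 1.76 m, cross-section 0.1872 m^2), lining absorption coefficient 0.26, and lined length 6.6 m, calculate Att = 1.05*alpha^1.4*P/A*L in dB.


alpha^1.4 = 0.26^1.4 = 0.151692
Attenuation rate = 1.05 * alpha^1.4 * P / A
= 1.05 * 0.151692 * 1.76 / 0.1872 = 1.49747 dB/m
Total Att = 1.49747 * 6.6 = 9.8833 dB


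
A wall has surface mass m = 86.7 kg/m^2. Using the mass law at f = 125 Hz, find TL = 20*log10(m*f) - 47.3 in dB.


m * f = 86.7 * 125 = 10837.5
20*log10(10837.5) = 80.6986 dB
TL = 80.6986 - 47.3 = 33.399 dB


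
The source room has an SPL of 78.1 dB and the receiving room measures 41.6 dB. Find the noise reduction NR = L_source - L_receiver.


NR = L_source - L_receiver (difference between source and receiving room levels)
NR = 78.1 - 41.6 = 36.5 dB


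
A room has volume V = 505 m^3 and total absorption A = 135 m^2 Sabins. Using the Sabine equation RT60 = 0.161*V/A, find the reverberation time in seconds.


RT60 = 0.161 * 505 / 135 = 0.60226 s


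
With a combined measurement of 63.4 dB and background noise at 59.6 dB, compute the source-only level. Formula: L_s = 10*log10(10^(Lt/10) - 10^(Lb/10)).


10^(63.4/10) = 2.18776e+06
10^(59.6/10) = 912011
Difference = 2.18776e+06 - 912011 = 1.27575e+06
L_source = 10*log10(1.27575e+06) = 61.058 dB


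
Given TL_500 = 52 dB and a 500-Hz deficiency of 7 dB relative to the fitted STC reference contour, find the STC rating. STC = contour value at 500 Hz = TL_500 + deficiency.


By ASTM E413, STC = value of the fitted reference contour at 500 Hz.
Contour value at 500 Hz = TL_500 + deficiency = 52 + 7 = 59
STC = 59


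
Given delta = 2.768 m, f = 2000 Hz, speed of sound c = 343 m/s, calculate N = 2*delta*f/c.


N = 2*delta*f/c = 2*delta/lambda, where lambda = c/f
lambda = 343 / 2000 = 0.1715 m
N = 2 * 2.768 / 0.1715 = 32.28


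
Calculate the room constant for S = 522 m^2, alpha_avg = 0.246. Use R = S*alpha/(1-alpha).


R = 522 * 0.246 / (1 - 0.246) = 170.31 m^2


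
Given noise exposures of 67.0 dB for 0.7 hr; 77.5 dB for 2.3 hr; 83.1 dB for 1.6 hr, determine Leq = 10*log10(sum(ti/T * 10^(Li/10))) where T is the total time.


T_total = 0.7 + 2.3 + 1.6 = 4.6 hr
(0.7/4.6) * 10^(67.0/10) = 762676
(2.3/4.6) * 10^(77.5/10) = 2.81171e+07
(1.6/4.6) * 10^(83.1/10) = 7.1017e+07
Sum = 762676 + 2.81171e+07 + 7.1017e+07 = 9.98968e+07
Leq = 10*log10(9.98968e+07) = 79.996 dB


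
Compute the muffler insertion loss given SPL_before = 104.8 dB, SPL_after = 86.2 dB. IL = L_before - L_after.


Insertion loss = SPL without muffler - SPL with muffler
IL = 104.8 - 86.2 = 18.6 dB


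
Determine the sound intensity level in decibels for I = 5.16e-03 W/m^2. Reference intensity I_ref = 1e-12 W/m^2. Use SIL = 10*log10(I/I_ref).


I / I_ref = 5.16e-03 / 1e-12 = 5.16e+09
SIL = 10 * log10(5.16e+09) = 97.126 dB


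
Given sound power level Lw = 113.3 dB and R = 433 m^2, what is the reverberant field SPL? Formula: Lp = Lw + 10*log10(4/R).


4/R = 4/433 = 0.00923788
Lp = 113.3 + 10*log10(0.00923788) = 92.956 dB


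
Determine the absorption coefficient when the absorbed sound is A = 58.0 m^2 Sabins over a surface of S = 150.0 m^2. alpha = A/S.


Absorption coefficient = absorbed power / incident power
alpha = A / S = 58.0 / 150.0 = 0.38667


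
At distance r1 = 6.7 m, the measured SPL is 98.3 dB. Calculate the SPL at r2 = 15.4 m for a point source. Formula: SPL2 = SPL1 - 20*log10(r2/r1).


r2/r1 = 15.4/6.7 = 2.29851
Correction = 20*log10(2.29851) = 7.22893 dB
SPL2 = 98.3 - 7.22893 = 91.071 dB


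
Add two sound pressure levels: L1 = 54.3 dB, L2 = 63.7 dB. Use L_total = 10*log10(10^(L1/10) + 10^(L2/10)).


10^(54.3/10) = 269153
10^(63.7/10) = 2.34423e+06
Sum = 269153 + 2.34423e+06 = 2.61338e+06
L_total = 10*log10(2.61338e+06) = 64.172 dB


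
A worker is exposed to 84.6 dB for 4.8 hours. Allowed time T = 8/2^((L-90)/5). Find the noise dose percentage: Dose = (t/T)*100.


T_allowed = 8 / 2^((84.6 - 90)/5) = 16.9123 hr
Dose = 4.8 / 16.9123 * 100 = 28.382 %


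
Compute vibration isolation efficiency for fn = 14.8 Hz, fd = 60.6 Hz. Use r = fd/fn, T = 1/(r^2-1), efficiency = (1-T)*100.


r = 60.6 / 14.8 = 4.09459
r^2 - 1 = 4.09459^2 - 1 = 15.7657
T = 1/15.7657 = 0.0634288
Efficiency = (1 - 0.0634288)*100 = 93.657 %


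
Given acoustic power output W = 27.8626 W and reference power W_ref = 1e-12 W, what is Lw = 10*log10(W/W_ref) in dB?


W / W_ref = 27.8626 / 1e-12 = 2.78626e+13
Lw = 10 * log10(2.78626e+13) = 134.45 dB


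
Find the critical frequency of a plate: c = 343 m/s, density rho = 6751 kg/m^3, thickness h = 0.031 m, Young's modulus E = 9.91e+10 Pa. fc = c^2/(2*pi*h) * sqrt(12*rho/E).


12*rho/E = 12*6751/9.91e+10 = 8.17477e-07
sqrt(12*rho/E) = sqrt(8.17477e-07) = 0.000904144
c^2/(2*pi*h) = 343^2/(2*pi*0.031) = 604014
fc = 604014 * 0.000904144 = 546.12 Hz


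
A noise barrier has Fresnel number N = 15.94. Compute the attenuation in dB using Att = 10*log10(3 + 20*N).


3 + 20*N = 3 + 20*15.94 = 321.8
Att = 10*log10(321.8) = 25.076 dB


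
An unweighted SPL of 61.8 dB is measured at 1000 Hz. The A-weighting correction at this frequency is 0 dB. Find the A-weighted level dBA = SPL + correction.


A-weighting table: 1000 Hz -> 0 dB correction
SPL_A = SPL + correction = 61.8 + (0) = 61.8 dBA


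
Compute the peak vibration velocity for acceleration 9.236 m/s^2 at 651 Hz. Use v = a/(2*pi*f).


omega = 2*pi*f = 2*pi*651 = 4090.35 rad/s
v = a / omega = 9.236 / 4090.35 = 0.002258 m/s


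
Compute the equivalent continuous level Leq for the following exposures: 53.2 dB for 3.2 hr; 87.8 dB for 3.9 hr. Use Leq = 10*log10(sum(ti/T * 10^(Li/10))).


T_total = 3.2 + 3.9 = 7.1 hr
(3.2/7.1) * 10^(53.2/10) = 94165.5
(3.9/7.1) * 10^(87.8/10) = 3.30983e+08
Sum = 94165.5 + 3.30983e+08 = 3.31077e+08
Leq = 10*log10(3.31077e+08) = 85.199 dB


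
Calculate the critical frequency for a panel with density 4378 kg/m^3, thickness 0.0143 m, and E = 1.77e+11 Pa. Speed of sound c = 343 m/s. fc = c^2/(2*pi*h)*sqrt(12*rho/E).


12*rho/E = 12*4378/1.77e+11 = 2.96814e-07
sqrt(12*rho/E) = sqrt(2.96814e-07) = 0.000544806
c^2/(2*pi*h) = 343^2/(2*pi*0.0143) = 1.3094e+06
fc = 1.3094e+06 * 0.000544806 = 713.37 Hz


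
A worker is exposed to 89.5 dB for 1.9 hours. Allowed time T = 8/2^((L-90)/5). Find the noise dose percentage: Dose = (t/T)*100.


T_allowed = 8 / 2^((89.5 - 90)/5) = 8.57419 hr
Dose = 1.9 / 8.57419 * 100 = 22.16 %


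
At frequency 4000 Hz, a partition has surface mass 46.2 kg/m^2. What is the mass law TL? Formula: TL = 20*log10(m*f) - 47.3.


m * f = 46.2 * 4000 = 184800
20*log10(184800) = 105.334 dB
TL = 105.334 - 47.3 = 58.034 dB


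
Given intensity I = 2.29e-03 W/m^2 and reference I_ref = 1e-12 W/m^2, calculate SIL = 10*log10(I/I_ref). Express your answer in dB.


I / I_ref = 2.29e-03 / 1e-12 = 2.29e+09
SIL = 10 * log10(2.29e+09) = 93.598 dB


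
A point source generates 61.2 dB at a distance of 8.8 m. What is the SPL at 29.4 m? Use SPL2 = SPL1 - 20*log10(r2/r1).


r2/r1 = 29.4/8.8 = 3.34091
Correction = 20*log10(3.34091) = 10.4773 dB
SPL2 = 61.2 - 10.4773 = 50.723 dB


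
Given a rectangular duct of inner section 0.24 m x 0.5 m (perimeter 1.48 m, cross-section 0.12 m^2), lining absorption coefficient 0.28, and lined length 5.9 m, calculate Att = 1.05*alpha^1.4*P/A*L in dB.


alpha^1.4 = 0.28^1.4 = 0.168276
Attenuation rate = 1.05 * alpha^1.4 * P / A
= 1.05 * 0.168276 * 1.48 / 0.12 = 2.17917 dB/m
Total Att = 2.17917 * 5.9 = 12.857 dB


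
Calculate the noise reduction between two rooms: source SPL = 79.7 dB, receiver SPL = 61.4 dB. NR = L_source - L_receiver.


NR = L_source - L_receiver (difference between source and receiving room levels)
NR = 79.7 - 61.4 = 18.3 dB


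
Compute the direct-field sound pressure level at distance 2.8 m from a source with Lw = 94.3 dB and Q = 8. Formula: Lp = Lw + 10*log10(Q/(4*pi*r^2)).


4*pi*r^2 = 4*pi*2.8^2 = 98.5203 m^2
Q / (4*pi*r^2) = 8 / 98.5203 = 0.0812015
Lp = 94.3 + 10*log10(0.0812015) = 83.396 dB


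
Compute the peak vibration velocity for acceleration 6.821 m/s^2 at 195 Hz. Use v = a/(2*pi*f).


omega = 2*pi*f = 2*pi*195 = 1225.22 rad/s
v = a / omega = 6.821 / 1225.22 = 0.0055672 m/s


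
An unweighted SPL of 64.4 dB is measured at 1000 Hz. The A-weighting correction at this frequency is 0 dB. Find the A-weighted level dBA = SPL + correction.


A-weighting table: 1000 Hz -> 0 dB correction
SPL_A = SPL + correction = 64.4 + (0) = 64.4 dBA


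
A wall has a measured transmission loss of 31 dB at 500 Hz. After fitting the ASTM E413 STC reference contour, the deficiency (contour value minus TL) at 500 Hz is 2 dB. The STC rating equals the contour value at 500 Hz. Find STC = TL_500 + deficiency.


By ASTM E413, STC = value of the fitted reference contour at 500 Hz.
Contour value at 500 Hz = TL_500 + deficiency = 31 + 2 = 33
STC = 33


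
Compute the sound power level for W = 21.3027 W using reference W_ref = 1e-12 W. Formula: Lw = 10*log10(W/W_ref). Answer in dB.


W / W_ref = 21.3027 / 1e-12 = 2.13027e+13
Lw = 10 * log10(2.13027e+13) = 133.28 dB


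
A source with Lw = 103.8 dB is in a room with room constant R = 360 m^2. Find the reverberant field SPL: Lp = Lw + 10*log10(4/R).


4/R = 4/360 = 0.0111111
Lp = 103.8 + 10*log10(0.0111111) = 84.258 dB


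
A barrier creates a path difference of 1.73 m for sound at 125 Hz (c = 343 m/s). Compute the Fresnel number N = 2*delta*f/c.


N = 2*delta*f/c = 2*delta/lambda, where lambda = c/f
lambda = 343 / 125 = 2.744 m
N = 2 * 1.73 / 2.744 = 1.2609


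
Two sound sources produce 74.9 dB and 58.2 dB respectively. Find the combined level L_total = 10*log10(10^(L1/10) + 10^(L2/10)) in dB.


10^(74.9/10) = 3.0903e+07
10^(58.2/10) = 660693
Sum = 3.0903e+07 + 660693 = 3.15637e+07
L_total = 10*log10(3.15637e+07) = 74.992 dB


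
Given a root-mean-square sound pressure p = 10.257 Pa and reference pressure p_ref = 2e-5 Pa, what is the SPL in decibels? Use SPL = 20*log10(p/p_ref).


p / p_ref = 10.257 / 2e-5 = 512850
SPL = 20 * log10(512850) = 114.2 dB


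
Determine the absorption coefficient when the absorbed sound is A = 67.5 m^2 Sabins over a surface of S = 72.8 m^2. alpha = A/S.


Absorption coefficient = absorbed power / incident power
alpha = A / S = 67.5 / 72.8 = 0.9272


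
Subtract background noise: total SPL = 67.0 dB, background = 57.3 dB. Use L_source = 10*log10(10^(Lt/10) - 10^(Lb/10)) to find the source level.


10^(67.0/10) = 5.01187e+06
10^(57.3/10) = 537032
Difference = 5.01187e+06 - 537032 = 4.47484e+06
L_source = 10*log10(4.47484e+06) = 66.508 dB


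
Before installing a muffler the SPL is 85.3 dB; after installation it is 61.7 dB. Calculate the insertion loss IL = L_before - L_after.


Insertion loss = SPL without muffler - SPL with muffler
IL = 85.3 - 61.7 = 23.6 dB


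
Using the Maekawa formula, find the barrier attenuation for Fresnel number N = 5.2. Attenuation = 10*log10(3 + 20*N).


3 + 20*N = 3 + 20*5.2 = 107
Att = 10*log10(107) = 20.294 dB


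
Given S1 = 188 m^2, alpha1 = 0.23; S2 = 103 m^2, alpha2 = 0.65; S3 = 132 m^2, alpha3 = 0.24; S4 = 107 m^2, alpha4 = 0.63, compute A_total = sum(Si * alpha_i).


188 * 0.23 = 43.24
103 * 0.65 = 66.95
132 * 0.24 = 31.68
107 * 0.63 = 67.41
A_total = 43.24 + 66.95 + 31.68 + 67.41 = 209.28 m^2


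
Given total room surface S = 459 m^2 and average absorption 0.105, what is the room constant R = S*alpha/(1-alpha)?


R = 459 * 0.105 / (1 - 0.105) = 53.849 m^2


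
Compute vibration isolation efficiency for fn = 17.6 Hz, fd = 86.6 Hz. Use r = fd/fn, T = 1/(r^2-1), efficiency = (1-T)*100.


r = 86.6 / 17.6 = 4.92045
r^2 - 1 = 4.92045^2 - 1 = 23.2108
T = 1/23.2108 = 0.0430834
Efficiency = (1 - 0.0430834)*100 = 95.692 %


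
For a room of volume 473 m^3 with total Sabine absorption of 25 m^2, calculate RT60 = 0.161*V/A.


RT60 = 0.161 * 473 / 25 = 3.0461 s


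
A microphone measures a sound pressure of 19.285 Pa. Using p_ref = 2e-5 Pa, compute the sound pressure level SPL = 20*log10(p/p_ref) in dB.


p / p_ref = 19.285 / 2e-5 = 964250
SPL = 20 * log10(964250) = 119.68 dB


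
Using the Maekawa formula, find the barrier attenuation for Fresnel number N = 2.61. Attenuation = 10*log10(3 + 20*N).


3 + 20*N = 3 + 20*2.61 = 55.2
Att = 10*log10(55.2) = 17.419 dB


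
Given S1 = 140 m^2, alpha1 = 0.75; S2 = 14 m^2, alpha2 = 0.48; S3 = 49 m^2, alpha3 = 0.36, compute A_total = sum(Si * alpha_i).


140 * 0.75 = 105
14 * 0.48 = 6.72
49 * 0.36 = 17.64
A_total = 105 + 6.72 + 17.64 = 129.36 m^2


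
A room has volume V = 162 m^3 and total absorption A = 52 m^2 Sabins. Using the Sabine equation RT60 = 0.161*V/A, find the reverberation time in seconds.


RT60 = 0.161 * 162 / 52 = 0.50158 s


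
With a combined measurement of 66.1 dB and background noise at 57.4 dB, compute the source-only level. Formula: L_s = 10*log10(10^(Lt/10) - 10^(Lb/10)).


10^(66.1/10) = 4.0738e+06
10^(57.4/10) = 549541
Difference = 4.0738e+06 - 549541 = 3.52426e+06
L_source = 10*log10(3.52426e+06) = 65.471 dB


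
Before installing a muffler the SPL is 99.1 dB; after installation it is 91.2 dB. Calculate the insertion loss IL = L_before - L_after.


Insertion loss = SPL without muffler - SPL with muffler
IL = 99.1 - 91.2 = 7.9 dB


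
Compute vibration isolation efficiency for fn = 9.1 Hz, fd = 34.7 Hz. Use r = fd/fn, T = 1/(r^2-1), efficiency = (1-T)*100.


r = 34.7 / 9.1 = 3.81319
r^2 - 1 = 3.81319^2 - 1 = 13.5404
T = 1/13.5404 = 0.0738531
Efficiency = (1 - 0.0738531)*100 = 92.615 %


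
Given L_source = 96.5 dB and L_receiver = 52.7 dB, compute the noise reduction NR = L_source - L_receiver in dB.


NR = L_source - L_receiver (difference between source and receiving room levels)
NR = 96.5 - 52.7 = 43.8 dB


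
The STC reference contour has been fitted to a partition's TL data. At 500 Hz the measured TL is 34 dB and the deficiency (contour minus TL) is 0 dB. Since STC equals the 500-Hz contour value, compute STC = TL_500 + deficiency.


By ASTM E413, STC = value of the fitted reference contour at 500 Hz.
Contour value at 500 Hz = TL_500 + deficiency = 34 + 0 = 34
STC = 34


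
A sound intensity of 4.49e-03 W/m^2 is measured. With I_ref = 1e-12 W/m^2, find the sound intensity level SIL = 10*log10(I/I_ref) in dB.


I / I_ref = 4.49e-03 / 1e-12 = 4.49e+09
SIL = 10 * log10(4.49e+09) = 96.522 dB


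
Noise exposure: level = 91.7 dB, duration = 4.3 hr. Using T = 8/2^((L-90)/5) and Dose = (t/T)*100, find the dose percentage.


T_allowed = 8 / 2^((91.7 - 90)/5) = 6.32033 hr
Dose = 4.3 / 6.32033 * 100 = 68.034 %


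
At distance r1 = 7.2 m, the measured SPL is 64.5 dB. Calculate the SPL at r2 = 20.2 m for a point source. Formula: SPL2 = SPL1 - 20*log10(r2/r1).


r2/r1 = 20.2/7.2 = 2.80556
Correction = 20*log10(2.80556) = 8.96039 dB
SPL2 = 64.5 - 8.96039 = 55.54 dB


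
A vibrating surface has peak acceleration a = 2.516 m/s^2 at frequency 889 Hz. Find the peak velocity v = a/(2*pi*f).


omega = 2*pi*f = 2*pi*889 = 5585.75 rad/s
v = a / omega = 2.516 / 5585.75 = 0.00045043 m/s


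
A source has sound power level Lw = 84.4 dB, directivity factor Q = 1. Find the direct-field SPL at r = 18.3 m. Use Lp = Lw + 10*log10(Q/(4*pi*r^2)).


4*pi*r^2 = 4*pi*18.3^2 = 4208.35 m^2
Q / (4*pi*r^2) = 1 / 4208.35 = 0.000237623
Lp = 84.4 + 10*log10(0.000237623) = 48.159 dB


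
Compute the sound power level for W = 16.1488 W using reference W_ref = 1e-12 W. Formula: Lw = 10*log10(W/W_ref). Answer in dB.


W / W_ref = 16.1488 / 1e-12 = 1.61488e+13
Lw = 10 * log10(1.61488e+13) = 132.08 dB


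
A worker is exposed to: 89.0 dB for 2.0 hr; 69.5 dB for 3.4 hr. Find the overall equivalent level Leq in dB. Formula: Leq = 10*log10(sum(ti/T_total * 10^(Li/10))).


T_total = 2.0 + 3.4 = 5.4 hr
(2.0/5.4) * 10^(89.0/10) = 2.94196e+08
(3.4/5.4) * 10^(69.5/10) = 5.61158e+06
Sum = 2.94196e+08 + 5.61158e+06 = 2.99808e+08
Leq = 10*log10(2.99808e+08) = 84.768 dB


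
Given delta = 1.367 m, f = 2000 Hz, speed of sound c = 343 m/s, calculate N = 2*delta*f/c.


N = 2*delta*f/c = 2*delta/lambda, where lambda = c/f
lambda = 343 / 2000 = 0.1715 m
N = 2 * 1.367 / 0.1715 = 15.942


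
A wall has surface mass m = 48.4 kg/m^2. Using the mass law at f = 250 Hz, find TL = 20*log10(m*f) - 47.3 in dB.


m * f = 48.4 * 250 = 12100
20*log10(12100) = 81.6557 dB
TL = 81.6557 - 47.3 = 34.356 dB


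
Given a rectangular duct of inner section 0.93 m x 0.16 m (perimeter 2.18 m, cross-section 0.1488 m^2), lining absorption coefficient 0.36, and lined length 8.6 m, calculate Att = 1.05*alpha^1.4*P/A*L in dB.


alpha^1.4 = 0.36^1.4 = 0.239234
Attenuation rate = 1.05 * alpha^1.4 * P / A
= 1.05 * 0.239234 * 2.18 / 0.1488 = 3.68015 dB/m
Total Att = 3.68015 * 8.6 = 31.649 dB


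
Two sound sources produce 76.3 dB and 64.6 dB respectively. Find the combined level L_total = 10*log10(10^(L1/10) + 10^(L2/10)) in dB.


10^(76.3/10) = 4.2658e+07
10^(64.6/10) = 2.88403e+06
Sum = 4.2658e+07 + 2.88403e+06 = 4.5542e+07
L_total = 10*log10(4.5542e+07) = 76.584 dB


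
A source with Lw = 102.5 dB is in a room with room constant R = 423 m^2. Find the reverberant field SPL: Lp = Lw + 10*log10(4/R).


4/R = 4/423 = 0.00945626
Lp = 102.5 + 10*log10(0.00945626) = 82.257 dB


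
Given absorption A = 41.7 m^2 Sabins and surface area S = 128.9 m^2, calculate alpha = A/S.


Absorption coefficient = absorbed power / incident power
alpha = A / S = 41.7 / 128.9 = 0.32351


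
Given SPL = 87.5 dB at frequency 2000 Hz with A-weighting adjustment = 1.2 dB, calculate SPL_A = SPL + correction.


A-weighting table: 2000 Hz -> 1.2 dB correction
SPL_A = SPL + correction = 87.5 + (1.2) = 88.7 dBA


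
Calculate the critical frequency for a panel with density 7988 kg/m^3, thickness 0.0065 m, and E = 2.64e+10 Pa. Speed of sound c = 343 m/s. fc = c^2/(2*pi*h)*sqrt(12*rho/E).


12*rho/E = 12*7988/2.64e+10 = 3.63091e-06
sqrt(12*rho/E) = sqrt(3.63091e-06) = 0.00190549
c^2/(2*pi*h) = 343^2/(2*pi*0.0065) = 2.88068e+06
fc = 2.88068e+06 * 0.00190549 = 5489.1 Hz


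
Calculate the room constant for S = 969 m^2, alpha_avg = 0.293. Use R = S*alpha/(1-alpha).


R = 969 * 0.293 / (1 - 0.293) = 401.58 m^2


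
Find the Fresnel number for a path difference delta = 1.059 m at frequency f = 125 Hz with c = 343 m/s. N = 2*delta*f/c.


N = 2*delta*f/c = 2*delta/lambda, where lambda = c/f
lambda = 343 / 125 = 2.744 m
N = 2 * 1.059 / 2.744 = 0.77187


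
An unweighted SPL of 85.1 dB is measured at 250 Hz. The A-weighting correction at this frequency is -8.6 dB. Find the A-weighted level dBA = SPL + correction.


A-weighting table: 250 Hz -> -8.6 dB correction
SPL_A = SPL + correction = 85.1 + (-8.6) = 76.5 dBA


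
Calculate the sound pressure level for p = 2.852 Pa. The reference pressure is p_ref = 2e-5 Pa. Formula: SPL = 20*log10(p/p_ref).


p / p_ref = 2.852 / 2e-5 = 142600
SPL = 20 * log10(142600) = 103.08 dB


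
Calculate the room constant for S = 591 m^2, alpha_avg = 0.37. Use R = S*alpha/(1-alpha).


R = 591 * 0.37 / (1 - 0.37) = 347.1 m^2


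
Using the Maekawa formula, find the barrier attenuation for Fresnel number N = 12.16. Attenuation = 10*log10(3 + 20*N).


3 + 20*N = 3 + 20*12.16 = 246.2
Att = 10*log10(246.2) = 23.913 dB


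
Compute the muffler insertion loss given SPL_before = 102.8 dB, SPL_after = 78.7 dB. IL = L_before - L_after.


Insertion loss = SPL without muffler - SPL with muffler
IL = 102.8 - 78.7 = 24.1 dB


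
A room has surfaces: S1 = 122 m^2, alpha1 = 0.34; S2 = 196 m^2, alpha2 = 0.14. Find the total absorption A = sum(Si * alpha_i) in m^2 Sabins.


122 * 0.34 = 41.48
196 * 0.14 = 27.44
A_total = 41.48 + 27.44 = 68.92 m^2


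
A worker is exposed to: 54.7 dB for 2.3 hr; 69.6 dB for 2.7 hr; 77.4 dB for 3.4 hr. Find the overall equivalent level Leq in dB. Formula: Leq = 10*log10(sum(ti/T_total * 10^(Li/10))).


T_total = 2.3 + 2.7 + 3.4 = 8.4 hr
(2.3/8.4) * 10^(54.7/10) = 80806.9
(2.7/8.4) * 10^(69.6/10) = 2.93146e+06
(3.4/8.4) * 10^(77.4/10) = 2.22433e+07
Sum = 80806.9 + 2.93146e+06 + 2.22433e+07 = 2.52556e+07
Leq = 10*log10(2.52556e+07) = 74.024 dB


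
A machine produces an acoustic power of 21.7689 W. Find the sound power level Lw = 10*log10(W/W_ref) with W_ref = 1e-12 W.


W / W_ref = 21.7689 / 1e-12 = 2.17689e+13
Lw = 10 * log10(2.17689e+13) = 133.38 dB


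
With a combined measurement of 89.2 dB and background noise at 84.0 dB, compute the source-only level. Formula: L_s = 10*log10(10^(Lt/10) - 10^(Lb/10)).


10^(89.2/10) = 8.31764e+08
10^(84.0/10) = 2.51189e+08
Difference = 8.31764e+08 - 2.51189e+08 = 5.80575e+08
L_source = 10*log10(5.80575e+08) = 87.639 dB


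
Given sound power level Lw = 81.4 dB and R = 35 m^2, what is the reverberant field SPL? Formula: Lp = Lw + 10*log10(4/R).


4/R = 4/35 = 0.114286
Lp = 81.4 + 10*log10(0.114286) = 71.98 dB


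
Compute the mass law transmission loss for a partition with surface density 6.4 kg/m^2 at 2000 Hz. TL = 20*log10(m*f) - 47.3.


m * f = 6.4 * 2000 = 12800
20*log10(12800) = 82.1442 dB
TL = 82.1442 - 47.3 = 34.844 dB


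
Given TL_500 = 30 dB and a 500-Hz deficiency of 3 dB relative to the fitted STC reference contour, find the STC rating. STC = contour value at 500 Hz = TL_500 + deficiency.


By ASTM E413, STC = value of the fitted reference contour at 500 Hz.
Contour value at 500 Hz = TL_500 + deficiency = 30 + 3 = 33
STC = 33


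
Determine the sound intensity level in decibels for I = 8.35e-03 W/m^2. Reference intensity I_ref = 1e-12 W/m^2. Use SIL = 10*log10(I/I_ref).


I / I_ref = 8.35e-03 / 1e-12 = 8.35e+09
SIL = 10 * log10(8.35e+09) = 99.217 dB


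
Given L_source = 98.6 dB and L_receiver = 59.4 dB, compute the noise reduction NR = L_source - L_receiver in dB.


NR = L_source - L_receiver (difference between source and receiving room levels)
NR = 98.6 - 59.4 = 39.2 dB


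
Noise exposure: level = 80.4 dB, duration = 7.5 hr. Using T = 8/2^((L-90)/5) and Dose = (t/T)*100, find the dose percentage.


T_allowed = 8 / 2^((80.4 - 90)/5) = 30.2738 hr
Dose = 7.5 / 30.2738 * 100 = 24.774 %


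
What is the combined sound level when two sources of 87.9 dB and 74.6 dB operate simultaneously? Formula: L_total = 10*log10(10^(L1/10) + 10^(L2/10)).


10^(87.9/10) = 6.16595e+08
10^(74.6/10) = 2.88403e+07
Sum = 6.16595e+08 + 2.88403e+07 = 6.45435e+08
L_total = 10*log10(6.45435e+08) = 88.099 dB


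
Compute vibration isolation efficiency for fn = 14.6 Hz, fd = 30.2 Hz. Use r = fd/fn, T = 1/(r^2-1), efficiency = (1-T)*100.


r = 30.2 / 14.6 = 2.06849
r^2 - 1 = 2.06849^2 - 1 = 3.27865
T = 1/3.27865 = 0.305004
Efficiency = (1 - 0.305004)*100 = 69.5 %


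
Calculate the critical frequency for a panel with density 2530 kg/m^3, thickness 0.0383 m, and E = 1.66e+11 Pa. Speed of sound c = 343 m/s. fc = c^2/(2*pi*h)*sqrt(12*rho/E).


12*rho/E = 12*2530/1.66e+11 = 1.82892e-07
sqrt(12*rho/E) = sqrt(1.82892e-07) = 0.000427659
c^2/(2*pi*h) = 343^2/(2*pi*0.0383) = 488888
fc = 488888 * 0.000427659 = 209.08 Hz


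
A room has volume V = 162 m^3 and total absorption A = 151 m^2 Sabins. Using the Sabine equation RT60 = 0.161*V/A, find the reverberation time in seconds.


RT60 = 0.161 * 162 / 151 = 0.17273 s


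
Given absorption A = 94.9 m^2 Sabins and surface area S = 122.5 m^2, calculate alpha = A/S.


Absorption coefficient = absorbed power / incident power
alpha = A / S = 94.9 / 122.5 = 0.77469


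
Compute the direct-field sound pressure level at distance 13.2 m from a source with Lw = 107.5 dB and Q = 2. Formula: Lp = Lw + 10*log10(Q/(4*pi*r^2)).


4*pi*r^2 = 4*pi*13.2^2 = 2189.56 m^2
Q / (4*pi*r^2) = 2 / 2189.56 = 0.000913426
Lp = 107.5 + 10*log10(0.000913426) = 77.107 dB


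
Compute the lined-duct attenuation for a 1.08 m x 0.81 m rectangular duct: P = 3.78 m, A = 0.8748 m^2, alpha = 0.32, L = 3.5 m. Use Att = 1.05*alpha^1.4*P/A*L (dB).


alpha^1.4 = 0.32^1.4 = 0.202866
Attenuation rate = 1.05 * alpha^1.4 * P / A
= 1.05 * 0.202866 * 3.78 / 0.8748 = 0.920411 dB/m
Total Att = 0.920411 * 3.5 = 3.2214 dB


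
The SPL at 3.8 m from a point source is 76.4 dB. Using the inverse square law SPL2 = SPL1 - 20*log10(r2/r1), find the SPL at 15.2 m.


r2/r1 = 15.2/3.8 = 4
Correction = 20*log10(4) = 12.0412 dB
SPL2 = 76.4 - 12.0412 = 64.359 dB
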